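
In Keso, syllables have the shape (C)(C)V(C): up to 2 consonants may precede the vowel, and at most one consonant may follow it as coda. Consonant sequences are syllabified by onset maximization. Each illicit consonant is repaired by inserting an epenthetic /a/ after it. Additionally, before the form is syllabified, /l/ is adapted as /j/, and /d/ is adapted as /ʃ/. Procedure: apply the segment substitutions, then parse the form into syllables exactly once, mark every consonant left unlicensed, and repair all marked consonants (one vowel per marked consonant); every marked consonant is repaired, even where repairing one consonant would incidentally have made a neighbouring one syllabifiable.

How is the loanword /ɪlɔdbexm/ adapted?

Substitution: /l/ → /j/, /d/ → /ʃ/, giving /ɪjɔʃbexm/.
The consonants /m/ cannot be parsed into a legal (C)(C)V(C) syllable (at most one coda consonant is licensed; onsets may contain at most 2 consonants).
Each unlicensed consonant becomes the onset of a new syllable: /m/ → /ma/.

ɪjɔʃbexma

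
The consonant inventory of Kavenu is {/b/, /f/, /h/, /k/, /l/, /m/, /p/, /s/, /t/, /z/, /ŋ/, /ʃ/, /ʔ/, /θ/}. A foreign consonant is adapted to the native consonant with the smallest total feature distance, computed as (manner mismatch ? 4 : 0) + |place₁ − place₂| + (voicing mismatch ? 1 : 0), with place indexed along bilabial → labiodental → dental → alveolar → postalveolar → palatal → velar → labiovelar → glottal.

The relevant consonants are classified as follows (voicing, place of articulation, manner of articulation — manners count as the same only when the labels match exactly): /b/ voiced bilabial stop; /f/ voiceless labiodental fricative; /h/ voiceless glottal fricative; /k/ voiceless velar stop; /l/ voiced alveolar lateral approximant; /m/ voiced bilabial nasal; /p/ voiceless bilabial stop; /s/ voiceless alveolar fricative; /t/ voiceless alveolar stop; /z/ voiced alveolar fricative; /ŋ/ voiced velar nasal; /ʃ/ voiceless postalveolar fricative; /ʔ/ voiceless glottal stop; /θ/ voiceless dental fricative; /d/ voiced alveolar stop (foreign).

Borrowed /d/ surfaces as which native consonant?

/t/ is closest: same manner (stop), place distance 0 (alveolar→alveolar), voicing differs (+1); total 1. Next closest is /b/ at distance 3.

t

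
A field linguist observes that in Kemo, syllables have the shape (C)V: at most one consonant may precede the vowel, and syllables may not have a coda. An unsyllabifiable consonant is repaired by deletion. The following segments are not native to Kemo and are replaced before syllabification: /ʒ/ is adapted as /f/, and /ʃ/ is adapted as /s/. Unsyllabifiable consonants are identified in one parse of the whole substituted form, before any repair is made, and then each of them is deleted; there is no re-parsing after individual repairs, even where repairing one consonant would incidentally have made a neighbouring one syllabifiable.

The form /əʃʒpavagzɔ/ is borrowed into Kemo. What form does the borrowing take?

Substitution: /ʃ/ → /s/, /ʒ/ → /f/, giving /əsfpavagzɔ/.
Syllabifying with onset maximization leaves /s/, /f/, /g/ stranded (no codas are permitted; onsets are limited to one consonant).
Deleting the stranded consonants removes /s/, /f/, /g/.

əpavazɔ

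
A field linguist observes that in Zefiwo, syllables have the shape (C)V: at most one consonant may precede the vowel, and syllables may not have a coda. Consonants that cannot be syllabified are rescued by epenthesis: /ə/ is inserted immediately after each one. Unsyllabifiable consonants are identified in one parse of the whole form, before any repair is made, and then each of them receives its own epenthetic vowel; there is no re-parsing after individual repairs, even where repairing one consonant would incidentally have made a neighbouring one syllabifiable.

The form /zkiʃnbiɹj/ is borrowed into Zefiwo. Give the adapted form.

Under (C)V, the unsyllabifiable consonants are /z/, /ʃ/, /n/, /ɹ/, /j/ (no codas are permitted; onsets are limited to one consonant).
Inserting the epenthetic vowel yields /z/ → /zə/, /ʃ/ → /ʃə/, /n/ → /nə/, /ɹ/ → /ɹə/, /j/ → /jə/.

zəkiʃənəbiɹəjə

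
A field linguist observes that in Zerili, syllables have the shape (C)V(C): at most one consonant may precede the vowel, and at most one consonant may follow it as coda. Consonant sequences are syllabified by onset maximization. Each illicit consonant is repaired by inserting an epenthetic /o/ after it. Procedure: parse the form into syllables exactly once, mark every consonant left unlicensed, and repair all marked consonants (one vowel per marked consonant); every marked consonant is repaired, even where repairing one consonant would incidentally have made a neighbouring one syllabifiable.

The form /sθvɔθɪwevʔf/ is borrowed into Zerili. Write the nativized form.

Under (C)V(C), the unsyllabifiable consonants are /s/, /θ/, /ʔ/, /f/ (at most one coda consonant is licensed; onsets are limited to one consonant).
Epenthesis after each stranded consonant: /s/ → /so/, /θ/ → /θo/, /ʔ/ → /ʔo/, /f/ → /fo/.

soθovɔθɪwevʔofo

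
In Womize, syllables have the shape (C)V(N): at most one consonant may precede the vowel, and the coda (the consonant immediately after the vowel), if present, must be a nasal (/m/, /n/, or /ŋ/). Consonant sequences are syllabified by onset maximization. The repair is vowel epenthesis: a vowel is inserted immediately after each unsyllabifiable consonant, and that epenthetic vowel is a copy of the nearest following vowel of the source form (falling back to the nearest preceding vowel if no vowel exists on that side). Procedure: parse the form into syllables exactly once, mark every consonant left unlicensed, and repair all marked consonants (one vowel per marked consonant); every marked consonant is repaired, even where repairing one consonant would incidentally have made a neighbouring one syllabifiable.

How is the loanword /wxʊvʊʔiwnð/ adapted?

wʊxʊvʊʔiwiniði

The consonants /w/, /w/, /n/, /ð/ cannot be parsed into a legal (C)V(N) syllable (only a nasal (/m/, /n/, or /ŋ/) is licensed in coda position; onsets are limited to one consonant).
Each unlicensed consonant becomes the onset of a new syllable: /w/ → /wʊ/, /w/ → /wi/, /n/ → /ni/, /ð/ → /ði/.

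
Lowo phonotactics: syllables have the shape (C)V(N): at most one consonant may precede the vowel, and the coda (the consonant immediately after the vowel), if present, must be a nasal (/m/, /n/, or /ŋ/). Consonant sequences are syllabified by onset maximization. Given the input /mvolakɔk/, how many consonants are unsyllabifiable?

2

Under (C)V(N), the unsyllabifiable consonants are /m/, /k/ (only a nasal (/m/, /n/, or /ŋ/) is licensed in coda position; onsets are limited to one consonant).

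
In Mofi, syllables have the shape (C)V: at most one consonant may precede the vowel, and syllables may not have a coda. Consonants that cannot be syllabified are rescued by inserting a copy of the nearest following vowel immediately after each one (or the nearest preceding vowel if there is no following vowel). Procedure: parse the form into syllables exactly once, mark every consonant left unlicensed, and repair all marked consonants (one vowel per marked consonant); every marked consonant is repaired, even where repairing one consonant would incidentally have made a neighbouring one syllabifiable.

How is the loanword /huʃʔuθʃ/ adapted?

huʃuʔuθuʃu

Under (C)V, the unsyllabifiable consonants are /ʃ/, /θ/, /ʃ/ (no codas are permitted; onsets are limited to one consonant).
Each unlicensed consonant becomes the onset of a new syllable: /ʃ/ → /ʃu/, /θ/ → /θu/, /ʃ/ → /ʃu/.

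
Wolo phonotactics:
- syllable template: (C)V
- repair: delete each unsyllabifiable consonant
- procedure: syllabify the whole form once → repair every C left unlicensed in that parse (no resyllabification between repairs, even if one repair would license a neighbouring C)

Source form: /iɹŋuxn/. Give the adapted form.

iŋu

Syllabifying with onset maximization leaves /ɹ/, /x/, /n/ stranded (no codas are permitted; onsets are limited to one consonant).
Each unlicensed consonant is deleted: /ɹ/, /x/, /n/.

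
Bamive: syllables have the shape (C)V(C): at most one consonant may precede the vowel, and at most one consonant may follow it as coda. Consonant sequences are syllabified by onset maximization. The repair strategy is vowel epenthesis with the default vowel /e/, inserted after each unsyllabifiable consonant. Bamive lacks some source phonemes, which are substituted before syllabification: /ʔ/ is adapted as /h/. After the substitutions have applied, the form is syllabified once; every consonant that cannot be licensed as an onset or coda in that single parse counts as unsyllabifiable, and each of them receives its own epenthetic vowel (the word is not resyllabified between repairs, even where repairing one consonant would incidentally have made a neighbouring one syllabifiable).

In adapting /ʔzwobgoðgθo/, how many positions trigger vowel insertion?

After substitution the input is /hzwobgoðgθo/.
The unsyllabifiable consonants are /h/, /z/, /g/; each receives one epenthetic vowel.

3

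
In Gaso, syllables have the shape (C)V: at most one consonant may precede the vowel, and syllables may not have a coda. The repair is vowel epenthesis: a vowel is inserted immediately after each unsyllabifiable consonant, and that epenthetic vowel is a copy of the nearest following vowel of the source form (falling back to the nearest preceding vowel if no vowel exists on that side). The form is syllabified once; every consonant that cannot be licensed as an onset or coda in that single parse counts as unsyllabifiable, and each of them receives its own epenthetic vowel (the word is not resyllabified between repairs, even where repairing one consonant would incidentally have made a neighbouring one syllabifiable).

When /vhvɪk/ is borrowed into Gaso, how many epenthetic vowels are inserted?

3

The unsyllabifiable consonants are /v/, /h/, /k/; each receives one epenthetic vowel.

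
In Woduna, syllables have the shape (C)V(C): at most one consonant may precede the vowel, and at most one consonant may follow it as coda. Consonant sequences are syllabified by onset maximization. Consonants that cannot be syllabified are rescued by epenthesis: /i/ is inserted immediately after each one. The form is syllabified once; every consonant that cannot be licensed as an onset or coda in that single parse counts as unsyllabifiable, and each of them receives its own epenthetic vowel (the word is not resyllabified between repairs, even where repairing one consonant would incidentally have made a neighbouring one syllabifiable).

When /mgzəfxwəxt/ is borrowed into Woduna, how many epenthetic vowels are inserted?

4

The unsyllabifiable consonants are /m/, /g/, /x/, /t/; each receives one epenthetic vowel.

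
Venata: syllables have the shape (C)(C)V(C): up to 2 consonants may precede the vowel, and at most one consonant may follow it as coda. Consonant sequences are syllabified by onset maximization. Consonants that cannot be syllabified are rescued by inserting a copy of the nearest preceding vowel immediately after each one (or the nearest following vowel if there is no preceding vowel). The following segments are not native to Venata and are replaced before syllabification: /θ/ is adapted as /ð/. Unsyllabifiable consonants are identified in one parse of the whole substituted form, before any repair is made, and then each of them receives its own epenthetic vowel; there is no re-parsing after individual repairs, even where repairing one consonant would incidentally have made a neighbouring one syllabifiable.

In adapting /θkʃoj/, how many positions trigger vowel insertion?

After substitution the input is /ðkʃoj/.
The unsyllabifiable consonants are /ð/; each receives one epenthetic vowel.

1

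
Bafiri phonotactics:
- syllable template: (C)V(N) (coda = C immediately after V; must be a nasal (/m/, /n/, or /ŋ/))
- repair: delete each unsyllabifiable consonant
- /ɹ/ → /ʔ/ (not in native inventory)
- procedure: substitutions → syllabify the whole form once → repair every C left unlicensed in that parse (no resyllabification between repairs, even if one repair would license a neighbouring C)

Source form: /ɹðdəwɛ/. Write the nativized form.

dəwɛ

Substitution: /ɹ/ → /ʔ/, giving /ʔðdəwɛ/.
Syllabifying with onset maximization leaves /ʔ/, /ð/ stranded (only a nasal (/m/, /n/, or /ŋ/) is licensed in coda position; onsets are limited to one consonant).
Each unlicensed consonant is deleted: /ʔ/, /ð/.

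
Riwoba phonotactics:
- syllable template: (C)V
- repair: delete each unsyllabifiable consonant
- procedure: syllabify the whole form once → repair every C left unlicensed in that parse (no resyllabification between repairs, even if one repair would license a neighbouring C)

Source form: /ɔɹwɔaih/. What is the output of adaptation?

ɔwɔai

Under (C)V, the unsyllabifiable consonants are /ɹ/, /h/ (no codas are permitted; onsets are limited to one consonant).
Deleting the stranded consonants removes /ɹ/, /h/.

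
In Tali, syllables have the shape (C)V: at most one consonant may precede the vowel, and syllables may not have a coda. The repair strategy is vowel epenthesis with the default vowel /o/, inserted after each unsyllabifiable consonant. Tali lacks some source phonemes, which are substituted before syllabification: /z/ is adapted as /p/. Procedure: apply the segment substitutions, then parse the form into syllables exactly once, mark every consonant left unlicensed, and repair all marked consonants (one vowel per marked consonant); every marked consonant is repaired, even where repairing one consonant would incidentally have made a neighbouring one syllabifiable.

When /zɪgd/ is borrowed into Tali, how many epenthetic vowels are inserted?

After substitution the input is /pɪgd/.
The unsyllabifiable consonants are /g/, /d/; each receives one epenthetic vowel.

2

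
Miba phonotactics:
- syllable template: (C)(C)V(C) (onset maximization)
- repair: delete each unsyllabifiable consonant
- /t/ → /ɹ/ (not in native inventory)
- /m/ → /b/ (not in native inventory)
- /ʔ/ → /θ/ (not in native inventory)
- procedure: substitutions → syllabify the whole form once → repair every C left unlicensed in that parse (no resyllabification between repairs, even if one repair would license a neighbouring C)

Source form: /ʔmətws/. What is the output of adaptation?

Substitution: /ʔ/ → /θ/, /m/ → /b/, /t/ → /ɹ/, giving /θbəɹws/.
Syllabifying with onset maximization leaves /w/, /s/ stranded (at most one coda consonant is licensed; onsets may contain at most 2 consonants).
Deletion applies to /w/, /s/.

θbəɹ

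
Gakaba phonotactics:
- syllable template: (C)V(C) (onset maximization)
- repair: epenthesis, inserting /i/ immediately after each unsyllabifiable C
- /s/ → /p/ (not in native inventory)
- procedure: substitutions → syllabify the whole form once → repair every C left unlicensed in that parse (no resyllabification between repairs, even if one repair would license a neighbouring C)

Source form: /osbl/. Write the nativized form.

opbili

Substitution: /s/ → /p/, giving /opbl/.
The consonants /b/, /l/ cannot be parsed into a legal (C)V(C) syllable (at most one coda consonant is licensed; onsets are limited to one consonant).
Epenthesis after each stranded consonant: /b/ → /bi/, /l/ → /li/.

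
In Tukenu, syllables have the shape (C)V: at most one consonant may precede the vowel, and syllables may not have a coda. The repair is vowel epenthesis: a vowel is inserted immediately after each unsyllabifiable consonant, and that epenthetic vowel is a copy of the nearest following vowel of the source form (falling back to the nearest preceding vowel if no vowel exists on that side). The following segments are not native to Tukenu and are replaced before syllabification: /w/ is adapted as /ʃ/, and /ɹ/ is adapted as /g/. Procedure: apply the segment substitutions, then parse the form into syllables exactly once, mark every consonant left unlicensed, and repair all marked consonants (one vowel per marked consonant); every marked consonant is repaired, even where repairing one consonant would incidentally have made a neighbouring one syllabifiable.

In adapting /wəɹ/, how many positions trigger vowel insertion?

1

After substitution the input is /ʃəg/.
The unsyllabifiable consonants are /g/; each receives one epenthetic vowel.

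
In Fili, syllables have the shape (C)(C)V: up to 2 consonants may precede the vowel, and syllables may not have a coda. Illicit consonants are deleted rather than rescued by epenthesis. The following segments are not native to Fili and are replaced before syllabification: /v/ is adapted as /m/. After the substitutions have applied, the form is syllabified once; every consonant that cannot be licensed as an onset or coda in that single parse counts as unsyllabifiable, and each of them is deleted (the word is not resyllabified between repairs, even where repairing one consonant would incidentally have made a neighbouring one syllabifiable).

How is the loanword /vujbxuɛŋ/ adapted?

mubxuɛ

Substitution: /v/ → /m/, giving /mujbxuɛŋ/.
Syllabifying with onset maximization leaves /j/, /ŋ/ stranded (no codas are permitted; onsets may contain at most 2 consonants).
Deletion applies to /j/, /ŋ/.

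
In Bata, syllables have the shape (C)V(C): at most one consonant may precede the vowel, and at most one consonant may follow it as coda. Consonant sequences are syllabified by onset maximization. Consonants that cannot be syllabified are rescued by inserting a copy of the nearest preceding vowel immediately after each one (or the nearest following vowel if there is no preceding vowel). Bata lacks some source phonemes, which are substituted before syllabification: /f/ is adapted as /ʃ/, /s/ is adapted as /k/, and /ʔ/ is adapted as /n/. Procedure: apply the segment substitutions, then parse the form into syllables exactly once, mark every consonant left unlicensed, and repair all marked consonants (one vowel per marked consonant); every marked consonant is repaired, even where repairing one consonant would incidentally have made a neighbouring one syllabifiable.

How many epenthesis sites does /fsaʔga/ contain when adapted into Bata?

1

After substitution the input is /ʃkanga/.
The unsyllabifiable consonants are /ʃ/; each receives one epenthetic vowel.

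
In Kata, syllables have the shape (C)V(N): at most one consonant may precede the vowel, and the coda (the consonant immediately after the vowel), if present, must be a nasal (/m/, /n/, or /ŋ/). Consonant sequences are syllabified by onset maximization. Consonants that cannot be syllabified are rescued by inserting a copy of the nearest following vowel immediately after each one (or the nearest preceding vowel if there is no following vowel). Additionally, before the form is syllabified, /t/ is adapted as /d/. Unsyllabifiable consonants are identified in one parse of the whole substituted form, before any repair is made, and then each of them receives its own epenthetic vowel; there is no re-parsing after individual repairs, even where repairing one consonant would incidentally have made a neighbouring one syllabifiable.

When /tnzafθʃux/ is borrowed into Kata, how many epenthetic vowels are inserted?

5

After substitution the input is /dnzafθʃux/.
The unsyllabifiable consonants are /d/, /n/, /f/, /θ/, /x/; each receives one epenthetic vowel.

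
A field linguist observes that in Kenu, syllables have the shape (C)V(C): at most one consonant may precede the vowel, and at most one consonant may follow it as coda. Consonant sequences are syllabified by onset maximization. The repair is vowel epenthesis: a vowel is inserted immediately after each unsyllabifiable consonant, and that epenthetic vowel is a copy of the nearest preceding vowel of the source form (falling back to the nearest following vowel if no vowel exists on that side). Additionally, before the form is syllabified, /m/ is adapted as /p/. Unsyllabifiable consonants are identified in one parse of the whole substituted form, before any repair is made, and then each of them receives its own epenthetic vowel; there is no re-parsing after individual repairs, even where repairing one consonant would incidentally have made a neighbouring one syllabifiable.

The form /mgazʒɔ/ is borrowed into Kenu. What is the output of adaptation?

Substitution: /m/ → /p/, giving /pgazʒɔ/.
The consonants /p/ cannot be parsed into a legal (C)V(C) syllable (at most one coda consonant is licensed; onsets are limited to one consonant).
Each unlicensed consonant becomes the onset of a new syllable: /p/ → /pa/.

pagazʒɔ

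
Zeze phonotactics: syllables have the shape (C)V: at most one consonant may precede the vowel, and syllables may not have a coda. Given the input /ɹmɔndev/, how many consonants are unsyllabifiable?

The consonants /ɹ/, /n/, /v/ cannot be parsed into a legal (C)V syllable (no codas are permitted; onsets are limited to one consonant).

3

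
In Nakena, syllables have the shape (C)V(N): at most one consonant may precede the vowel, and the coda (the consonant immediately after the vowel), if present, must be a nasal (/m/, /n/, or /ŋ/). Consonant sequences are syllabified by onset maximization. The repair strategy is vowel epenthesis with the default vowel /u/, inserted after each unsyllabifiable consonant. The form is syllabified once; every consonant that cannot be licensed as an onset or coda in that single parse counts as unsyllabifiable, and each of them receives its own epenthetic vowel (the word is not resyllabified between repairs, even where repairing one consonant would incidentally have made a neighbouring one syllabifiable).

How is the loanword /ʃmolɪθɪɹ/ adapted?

The consonants /ʃ/, /ɹ/ cannot be parsed into a legal (C)V(N) syllable (only a nasal (/m/, /n/, or /ŋ/) is licensed in coda position; onsets are limited to one consonant).
Epenthesis after each stranded consonant: /ʃ/ → /ʃu/, /ɹ/ → /ɹu/.

ʃumolɪθɪɹu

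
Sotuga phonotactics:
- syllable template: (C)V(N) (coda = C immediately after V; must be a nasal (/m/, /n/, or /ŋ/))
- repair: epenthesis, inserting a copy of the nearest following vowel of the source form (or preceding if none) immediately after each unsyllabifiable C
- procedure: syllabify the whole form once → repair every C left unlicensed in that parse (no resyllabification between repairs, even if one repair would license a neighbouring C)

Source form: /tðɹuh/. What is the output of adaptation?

tuðuɹuhu

Syllabifying with onset maximization leaves /t/, /ð/, /h/ stranded (only a nasal (/m/, /n/, or /ŋ/) is licensed in coda position; onsets are limited to one consonant).
Inserting the epenthetic vowel yields /t/ → /tu/, /ð/ → /ðu/, /h/ → /hu/.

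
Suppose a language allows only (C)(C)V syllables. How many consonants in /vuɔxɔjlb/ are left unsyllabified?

The consonants /j/, /l/, /b/ cannot be parsed into a legal (C)(C)V syllable (no codas are permitted; onsets may contain at most 2 consonants).

3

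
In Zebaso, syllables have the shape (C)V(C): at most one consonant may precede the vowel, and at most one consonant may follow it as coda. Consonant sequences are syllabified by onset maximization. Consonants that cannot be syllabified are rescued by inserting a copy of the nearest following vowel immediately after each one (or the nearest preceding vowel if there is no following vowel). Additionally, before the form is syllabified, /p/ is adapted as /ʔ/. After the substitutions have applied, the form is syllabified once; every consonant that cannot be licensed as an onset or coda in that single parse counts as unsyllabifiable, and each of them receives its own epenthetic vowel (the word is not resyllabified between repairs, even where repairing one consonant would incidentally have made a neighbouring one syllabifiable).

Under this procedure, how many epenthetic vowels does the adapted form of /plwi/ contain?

2

After substitution the input is /ʔlwi/.
The unsyllabifiable consonants are /ʔ/, /l/; each receives one epenthetic vowel.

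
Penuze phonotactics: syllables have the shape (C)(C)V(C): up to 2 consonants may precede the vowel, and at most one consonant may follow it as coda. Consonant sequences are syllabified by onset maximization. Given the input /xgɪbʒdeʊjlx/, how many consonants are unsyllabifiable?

Under (C)(C)V(C), the unsyllabifiable consonants are /l/, /x/ (at most one coda consonant is licensed; onsets may contain at most 2 consonants).

2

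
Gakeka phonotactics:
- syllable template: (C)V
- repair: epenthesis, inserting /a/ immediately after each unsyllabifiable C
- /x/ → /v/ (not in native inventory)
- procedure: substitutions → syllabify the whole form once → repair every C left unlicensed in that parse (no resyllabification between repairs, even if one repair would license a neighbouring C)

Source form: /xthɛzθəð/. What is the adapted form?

Substitution: /x/ → /v/, giving /vthɛzθəð/.
The consonants /v/, /t/, /z/, /ð/ cannot be parsed into a legal (C)V syllable (no codas are permitted; onsets are limited to one consonant).
Each unlicensed consonant becomes the onset of a new syllable: /v/ → /va/, /t/ → /ta/, /z/ → /za/, /ð/ → /ða/.

vatahɛzaθəða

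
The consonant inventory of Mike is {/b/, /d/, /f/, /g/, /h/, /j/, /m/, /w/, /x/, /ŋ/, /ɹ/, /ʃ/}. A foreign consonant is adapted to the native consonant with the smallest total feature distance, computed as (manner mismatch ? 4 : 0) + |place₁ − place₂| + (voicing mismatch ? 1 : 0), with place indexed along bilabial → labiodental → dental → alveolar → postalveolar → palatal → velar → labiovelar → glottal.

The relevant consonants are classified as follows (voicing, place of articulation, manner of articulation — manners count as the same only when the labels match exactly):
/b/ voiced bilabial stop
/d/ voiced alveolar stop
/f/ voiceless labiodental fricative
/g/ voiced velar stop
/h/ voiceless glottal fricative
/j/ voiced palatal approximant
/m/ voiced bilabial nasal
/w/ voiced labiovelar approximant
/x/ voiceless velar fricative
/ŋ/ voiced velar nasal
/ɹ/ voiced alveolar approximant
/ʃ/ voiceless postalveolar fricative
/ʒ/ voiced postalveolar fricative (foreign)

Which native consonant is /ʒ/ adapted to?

/ʃ/ is closest: same manner (fricative), place distance 0 (postalveolar→postalveolar), voicing differs (+1); total 1. Next closest is /x/ at distance 3.

ʃ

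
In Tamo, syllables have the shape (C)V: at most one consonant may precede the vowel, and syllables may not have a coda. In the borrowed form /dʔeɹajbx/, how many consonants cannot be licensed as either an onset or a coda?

Under (C)V, the unsyllabifiable consonants are /d/, /j/, /b/, /x/ (no codas are permitted; onsets are limited to one consonant).

4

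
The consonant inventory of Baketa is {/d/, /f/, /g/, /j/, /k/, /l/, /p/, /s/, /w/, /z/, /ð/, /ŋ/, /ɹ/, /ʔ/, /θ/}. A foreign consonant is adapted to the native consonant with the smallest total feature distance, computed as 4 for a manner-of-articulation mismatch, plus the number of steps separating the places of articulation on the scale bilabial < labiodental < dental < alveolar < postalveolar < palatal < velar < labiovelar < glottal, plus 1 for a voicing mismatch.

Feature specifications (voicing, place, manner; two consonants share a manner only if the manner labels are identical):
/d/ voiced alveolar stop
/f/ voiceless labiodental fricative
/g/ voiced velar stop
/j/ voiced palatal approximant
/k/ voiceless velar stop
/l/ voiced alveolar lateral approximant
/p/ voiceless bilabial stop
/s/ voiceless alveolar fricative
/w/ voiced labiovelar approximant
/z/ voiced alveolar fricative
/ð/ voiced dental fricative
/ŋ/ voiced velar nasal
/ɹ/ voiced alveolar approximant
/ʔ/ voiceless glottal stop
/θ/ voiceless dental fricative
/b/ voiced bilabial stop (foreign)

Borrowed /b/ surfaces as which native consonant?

p

/p/ is closest: same manner (stop), place distance 0 (bilabial→bilabial), voicing differs (+1); total 1. Next closest is /d/ at distance 3.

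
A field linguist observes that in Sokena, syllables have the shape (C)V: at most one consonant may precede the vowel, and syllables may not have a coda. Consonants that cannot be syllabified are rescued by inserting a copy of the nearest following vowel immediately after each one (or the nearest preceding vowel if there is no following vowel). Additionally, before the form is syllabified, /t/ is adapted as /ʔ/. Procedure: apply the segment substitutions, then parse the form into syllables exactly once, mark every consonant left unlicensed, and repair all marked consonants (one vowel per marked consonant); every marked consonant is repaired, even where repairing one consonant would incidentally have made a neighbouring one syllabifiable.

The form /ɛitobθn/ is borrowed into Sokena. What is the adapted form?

ɛiʔoboθono

Substitution: /t/ → /ʔ/, giving /ɛiʔobθn/.
Syllabifying with onset maximization leaves /b/, /θ/, /n/ stranded (no codas are permitted; onsets are limited to one consonant).
Epenthesis after each stranded consonant: /b/ → /bo/, /θ/ → /θo/, /n/ → /no/.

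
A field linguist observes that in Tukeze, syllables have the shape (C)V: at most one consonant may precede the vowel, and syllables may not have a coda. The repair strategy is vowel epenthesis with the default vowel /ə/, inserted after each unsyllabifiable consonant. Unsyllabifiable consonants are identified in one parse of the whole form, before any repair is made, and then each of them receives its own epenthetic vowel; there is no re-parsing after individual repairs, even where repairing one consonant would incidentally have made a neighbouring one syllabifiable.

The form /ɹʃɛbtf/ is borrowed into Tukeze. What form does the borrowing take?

The consonants /ɹ/, /b/, /t/, /f/ cannot be parsed into a legal (C)V syllable (no codas are permitted; onsets are limited to one consonant).
Inserting the epenthetic vowel yields /ɹ/ → /ɹə/, /b/ → /bə/, /t/ → /tə/, /f/ → /fə/.

ɹəʃɛbətəfə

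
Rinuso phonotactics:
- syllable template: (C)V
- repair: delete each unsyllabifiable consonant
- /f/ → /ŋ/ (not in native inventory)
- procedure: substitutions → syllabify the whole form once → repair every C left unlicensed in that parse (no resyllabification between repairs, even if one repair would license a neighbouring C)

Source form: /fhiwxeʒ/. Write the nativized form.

Substitution: /f/ → /ŋ/, giving /ŋhiwxeʒ/.
Under (C)V, the unsyllabifiable consonants are /ŋ/, /w/, /ʒ/ (no codas are permitted; onsets are limited to one consonant).
Deleting the stranded consonants removes /ŋ/, /w/, /ʒ/.

hixe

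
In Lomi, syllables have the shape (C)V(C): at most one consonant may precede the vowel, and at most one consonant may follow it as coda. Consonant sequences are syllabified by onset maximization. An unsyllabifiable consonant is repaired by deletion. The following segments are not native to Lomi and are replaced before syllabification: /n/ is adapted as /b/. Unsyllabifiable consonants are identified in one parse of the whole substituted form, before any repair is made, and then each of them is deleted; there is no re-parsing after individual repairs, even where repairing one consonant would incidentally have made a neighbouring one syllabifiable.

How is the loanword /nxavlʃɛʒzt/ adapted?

Substitution: /n/ → /b/, giving /bxavlʃɛʒzt/.
The consonants /b/, /l/, /z/, /t/ cannot be parsed into a legal (C)V(C) syllable (at most one coda consonant is licensed; onsets are limited to one consonant).
Deletion applies to /b/, /l/, /z/, /t/.

xavʃɛʒ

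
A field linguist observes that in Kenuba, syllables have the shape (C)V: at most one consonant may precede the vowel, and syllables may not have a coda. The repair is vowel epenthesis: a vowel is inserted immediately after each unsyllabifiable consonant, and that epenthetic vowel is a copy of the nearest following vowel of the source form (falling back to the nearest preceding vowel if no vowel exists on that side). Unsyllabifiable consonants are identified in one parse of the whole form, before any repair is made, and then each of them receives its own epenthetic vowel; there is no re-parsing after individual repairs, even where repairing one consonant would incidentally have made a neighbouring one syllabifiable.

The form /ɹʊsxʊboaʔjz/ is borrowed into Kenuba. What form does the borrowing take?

The consonants /s/, /ʔ/, /j/, /z/ cannot be parsed into a legal (C)V syllable (no codas are permitted; onsets are limited to one consonant).
Epenthesis after each stranded consonant: /s/ → /sʊ/, /ʔ/ → /ʔa/, /j/ → /ja/, /z/ → /za/.

ɹʊsʊxʊboaʔajaza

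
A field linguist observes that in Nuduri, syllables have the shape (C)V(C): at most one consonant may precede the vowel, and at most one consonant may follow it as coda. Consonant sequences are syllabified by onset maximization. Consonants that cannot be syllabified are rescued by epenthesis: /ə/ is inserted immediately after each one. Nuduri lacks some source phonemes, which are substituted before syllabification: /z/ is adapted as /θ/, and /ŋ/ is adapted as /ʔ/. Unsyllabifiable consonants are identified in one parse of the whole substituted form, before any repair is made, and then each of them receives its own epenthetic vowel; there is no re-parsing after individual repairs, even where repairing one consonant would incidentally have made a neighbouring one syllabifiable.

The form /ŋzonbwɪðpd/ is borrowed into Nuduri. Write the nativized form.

ʔəθonbəwɪðpədə

Substitution: /ŋ/ → /ʔ/, /z/ → /θ/, giving /ʔθonbwɪðpd/.
The consonants /ʔ/, /b/, /p/, /d/ cannot be parsed into a legal (C)V(C) syllable (at most one coda consonant is licensed; onsets are limited to one consonant).
Each unlicensed consonant becomes the onset of a new syllable: /ʔ/ → /ʔə/, /b/ → /bə/, /p/ → /pə/, /d/ → /də/.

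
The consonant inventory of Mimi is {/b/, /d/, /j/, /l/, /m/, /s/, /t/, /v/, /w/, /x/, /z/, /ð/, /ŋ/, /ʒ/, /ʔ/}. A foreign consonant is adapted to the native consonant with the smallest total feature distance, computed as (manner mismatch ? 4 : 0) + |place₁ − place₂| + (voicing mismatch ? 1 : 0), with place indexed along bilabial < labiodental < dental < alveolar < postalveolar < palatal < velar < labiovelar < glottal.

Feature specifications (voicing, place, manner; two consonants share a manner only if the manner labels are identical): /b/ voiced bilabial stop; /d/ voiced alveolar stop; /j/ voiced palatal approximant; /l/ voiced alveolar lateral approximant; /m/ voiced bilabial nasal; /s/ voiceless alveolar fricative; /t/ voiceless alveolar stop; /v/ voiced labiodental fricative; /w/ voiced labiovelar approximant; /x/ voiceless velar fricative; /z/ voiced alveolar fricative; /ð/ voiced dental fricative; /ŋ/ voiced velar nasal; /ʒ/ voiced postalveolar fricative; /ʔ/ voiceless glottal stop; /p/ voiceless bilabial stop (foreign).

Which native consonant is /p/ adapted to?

/b/ is closest: same manner (stop), place distance 0 (bilabial→bilabial), voicing differs (+1); total 1. Next closest is /t/ at distance 3.

b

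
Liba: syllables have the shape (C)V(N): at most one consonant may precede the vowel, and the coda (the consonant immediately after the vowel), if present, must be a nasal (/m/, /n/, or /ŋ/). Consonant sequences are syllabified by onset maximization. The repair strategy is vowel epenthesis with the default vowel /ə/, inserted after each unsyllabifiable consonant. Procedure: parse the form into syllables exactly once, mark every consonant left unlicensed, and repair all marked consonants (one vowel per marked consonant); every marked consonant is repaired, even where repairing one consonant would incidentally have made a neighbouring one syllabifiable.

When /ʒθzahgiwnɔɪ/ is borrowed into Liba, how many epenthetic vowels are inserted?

The unsyllabifiable consonants are /ʒ/, /θ/, /h/, /w/; each receives one epenthetic vowel.

4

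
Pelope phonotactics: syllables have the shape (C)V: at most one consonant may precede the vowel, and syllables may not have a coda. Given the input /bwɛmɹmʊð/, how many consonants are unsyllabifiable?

The consonants /b/, /m/, /ɹ/, /ð/ cannot be parsed into a legal (C)V syllable (no codas are permitted; onsets are limited to one consonant).

4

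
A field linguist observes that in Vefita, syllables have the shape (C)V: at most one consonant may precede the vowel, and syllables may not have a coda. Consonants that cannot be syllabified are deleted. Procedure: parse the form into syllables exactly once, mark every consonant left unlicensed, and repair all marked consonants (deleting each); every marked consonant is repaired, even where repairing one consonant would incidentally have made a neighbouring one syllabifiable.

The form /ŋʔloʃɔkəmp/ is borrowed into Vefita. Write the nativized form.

Under (C)V, the unsyllabifiable consonants are /ŋ/, /ʔ/, /m/, /p/ (no codas are permitted; onsets are limited to one consonant).
Deletion applies to /ŋ/, /ʔ/, /m/, /p/.

loʃɔkə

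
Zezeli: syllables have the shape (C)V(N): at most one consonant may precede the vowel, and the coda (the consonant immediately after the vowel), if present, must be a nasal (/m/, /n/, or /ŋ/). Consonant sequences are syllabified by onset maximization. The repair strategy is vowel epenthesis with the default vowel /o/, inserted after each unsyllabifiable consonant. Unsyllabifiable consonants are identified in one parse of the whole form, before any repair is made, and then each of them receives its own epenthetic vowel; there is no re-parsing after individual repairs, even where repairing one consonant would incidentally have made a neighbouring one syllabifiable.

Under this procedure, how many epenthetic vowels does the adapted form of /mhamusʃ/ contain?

3

The unsyllabifiable consonants are /m/, /s/, /ʃ/; each receives one epenthetic vowel.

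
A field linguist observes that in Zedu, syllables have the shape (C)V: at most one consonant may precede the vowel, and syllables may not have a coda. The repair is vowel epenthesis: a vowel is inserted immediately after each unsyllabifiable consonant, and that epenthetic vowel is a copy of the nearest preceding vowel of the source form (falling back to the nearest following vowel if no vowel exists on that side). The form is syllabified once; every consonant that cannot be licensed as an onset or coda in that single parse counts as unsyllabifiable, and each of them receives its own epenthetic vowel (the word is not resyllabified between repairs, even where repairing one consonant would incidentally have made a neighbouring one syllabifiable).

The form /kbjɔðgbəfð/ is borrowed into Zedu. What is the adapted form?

Syllabifying with onset maximization leaves /k/, /b/, /ð/, /g/, /f/, /ð/ stranded (no codas are permitted; onsets are limited to one consonant).
Inserting the epenthetic vowel yields /k/ → /kɔ/, /b/ → /bɔ/, /ð/ → /ðɔ/, /g/ → /gɔ/, /f/ → /fə/, /ð/ → /ðə/.

kɔbɔjɔðɔgɔbəfəðə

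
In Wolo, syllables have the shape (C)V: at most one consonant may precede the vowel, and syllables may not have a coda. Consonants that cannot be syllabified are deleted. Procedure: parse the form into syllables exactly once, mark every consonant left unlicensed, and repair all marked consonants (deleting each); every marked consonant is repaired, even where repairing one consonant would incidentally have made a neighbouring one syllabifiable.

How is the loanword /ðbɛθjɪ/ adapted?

Under (C)V, the unsyllabifiable consonants are /ð/, /θ/ (no codas are permitted; onsets are limited to one consonant).
Deleting the stranded consonants removes /ð/, /θ/.

bɛjɪ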